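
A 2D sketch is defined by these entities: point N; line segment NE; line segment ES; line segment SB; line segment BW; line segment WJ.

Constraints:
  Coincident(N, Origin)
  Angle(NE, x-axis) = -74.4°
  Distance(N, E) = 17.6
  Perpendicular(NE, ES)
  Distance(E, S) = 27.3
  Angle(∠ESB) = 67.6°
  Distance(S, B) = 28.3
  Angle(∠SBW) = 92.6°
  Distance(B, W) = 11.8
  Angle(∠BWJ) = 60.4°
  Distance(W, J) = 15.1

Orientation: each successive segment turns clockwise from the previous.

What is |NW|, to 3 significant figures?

7.08

N is at the origin; NE runs at -74.4° with length 17.6, so E = (4.73, -17.0). The perpendicularity gives ES at right angles to NE, so ES runs at -164°; with |ES| = 27.3, S = (-21.6, -24.3). ∠ESB = 67.6° gives SB at 83.2° from the x-axis; with |SB| = 28.3, B = (-18.2, 3.81). ∠SBW = 92.6° gives BW at -4.20° from the x-axis; with |BW| = 11.8, W = (-6.44, 2.94). Then |NW| = |W − N| = 7.08.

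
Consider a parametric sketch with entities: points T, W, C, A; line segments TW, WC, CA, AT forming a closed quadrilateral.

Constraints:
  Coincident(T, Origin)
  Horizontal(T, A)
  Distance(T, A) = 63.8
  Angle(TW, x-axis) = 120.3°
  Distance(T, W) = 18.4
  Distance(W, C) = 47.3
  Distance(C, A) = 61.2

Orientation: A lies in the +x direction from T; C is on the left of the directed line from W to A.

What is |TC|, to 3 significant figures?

54.2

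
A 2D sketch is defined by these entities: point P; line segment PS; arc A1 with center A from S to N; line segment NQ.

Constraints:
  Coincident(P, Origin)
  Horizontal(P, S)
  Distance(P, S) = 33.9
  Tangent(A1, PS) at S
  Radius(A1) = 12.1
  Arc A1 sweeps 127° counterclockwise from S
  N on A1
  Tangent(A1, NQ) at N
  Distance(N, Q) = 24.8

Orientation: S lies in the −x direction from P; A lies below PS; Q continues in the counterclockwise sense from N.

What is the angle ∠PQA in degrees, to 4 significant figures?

47.15°

P is at the origin; PS is horizontal with |PS| = 33.9 and S on the −x side, so S = (-33.90, 0.000). A1 meets PS tangentially, so AS is at right angles to PS, so A = S + (0, -12.1) = (-33.90, -12.10). On A1, S sits at bearing 90° from A; a 127° counterclockwise sweep puts N at bearing 217°, so N = A + 12.1·(cos 217°, sin 217°) = (-43.56, -19.38). A1 meets NQ tangentially, so AN is at right angles to NQ, so NQ runs along (−sin 217°, cos 217°); with |NQ| = 24.8, Q = (-28.64, -39.19). Then cos ∠PQA = QP·QA / (|QP||QA|), giving 47.15°.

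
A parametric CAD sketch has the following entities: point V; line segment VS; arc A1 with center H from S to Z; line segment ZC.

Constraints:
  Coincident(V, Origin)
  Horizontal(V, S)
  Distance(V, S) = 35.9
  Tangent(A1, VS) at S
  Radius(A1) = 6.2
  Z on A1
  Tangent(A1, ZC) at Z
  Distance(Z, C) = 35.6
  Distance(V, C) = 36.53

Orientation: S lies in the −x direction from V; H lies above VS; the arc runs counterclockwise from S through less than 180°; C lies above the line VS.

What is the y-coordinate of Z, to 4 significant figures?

3.150

V is at the origin; VS is horizontal with |VS| = 35.9 and S on the −x side, so S = (-35.90, 0.000). A1 meets VS tangentially, so HS is at right angles to VS, so H = S + (0, 6.2) = (-35.90, 6.200). Since HZ ⟂ ZC (tangency), |HC| = √(6.2² + 35.6²) = 36.14 regardless of where Z sits on A1. So C lies on both circle(V, 36.53) and circle(H, 36.14); the above-VS intersection is C = (-12.99, 34.14). Z is the foot of the tangent from C: Z = (-30.50, 3.150).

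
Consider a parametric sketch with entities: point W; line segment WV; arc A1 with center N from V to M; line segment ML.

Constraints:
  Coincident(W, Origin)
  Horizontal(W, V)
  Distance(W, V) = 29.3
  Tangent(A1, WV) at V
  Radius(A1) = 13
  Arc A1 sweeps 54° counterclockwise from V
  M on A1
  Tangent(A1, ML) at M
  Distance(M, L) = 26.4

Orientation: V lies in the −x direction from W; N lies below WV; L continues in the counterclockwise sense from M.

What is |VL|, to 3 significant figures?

37.3

W is at the origin; W and V share the same y with |WV| = 29.3 and V on the −x side, so V = (-29.3, 0.00). A1 meets WV tangentially, so NV is at right angles to WV, so N = V + (0, -13) = (-29.3, -13.0). On A1, V sits at bearing 90° from N; a 54° counterclockwise sweep puts M at bearing 144°, so M = N + 13.0·(cos 144°, sin 144°) = (-39.8, -5.36). The tangent condition forces NM to be normal to ML, so ML runs along (−sin 144°, cos 144°); with |ML| = 26.4, L = (-55.3, -26.7). Then |VL| = |L − V| = 37.3.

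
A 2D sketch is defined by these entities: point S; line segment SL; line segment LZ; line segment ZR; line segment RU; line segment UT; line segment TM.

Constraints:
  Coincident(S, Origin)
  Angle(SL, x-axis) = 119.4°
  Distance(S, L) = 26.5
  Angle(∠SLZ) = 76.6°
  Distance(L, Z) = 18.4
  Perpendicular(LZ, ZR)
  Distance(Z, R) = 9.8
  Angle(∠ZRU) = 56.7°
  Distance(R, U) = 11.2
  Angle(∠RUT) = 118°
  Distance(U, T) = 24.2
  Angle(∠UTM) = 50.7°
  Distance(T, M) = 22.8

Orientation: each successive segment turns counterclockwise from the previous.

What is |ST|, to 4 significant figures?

46.51

∠ZRU = 56.7° gives RU at 76.10° from the x-axis; with |RU| = 11.2, U = (-17.16, 14.27). ∠RUT = 118.0° gives UT at 138.1° from the x-axis; with |UT| = 24.2, T = (-35.17, 30.43). Then |ST| = |T − S| = 46.51.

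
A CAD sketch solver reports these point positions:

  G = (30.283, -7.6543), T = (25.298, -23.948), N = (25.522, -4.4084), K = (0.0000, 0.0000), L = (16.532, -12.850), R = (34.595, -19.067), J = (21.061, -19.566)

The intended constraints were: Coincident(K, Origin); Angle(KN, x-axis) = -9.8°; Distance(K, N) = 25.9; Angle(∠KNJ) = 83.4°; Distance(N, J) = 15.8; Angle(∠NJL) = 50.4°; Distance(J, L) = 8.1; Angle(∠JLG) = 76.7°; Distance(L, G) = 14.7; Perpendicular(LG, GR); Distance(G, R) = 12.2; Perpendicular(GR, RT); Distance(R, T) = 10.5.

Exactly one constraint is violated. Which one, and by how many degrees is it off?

Perpendicular(GR, RT) — off by 7.00°.

K = (0.00, 0.00) ✓; KN at -9.800° ✓; |KN| = 25.90 ✓; ∠KNJ = 83.40° ✓; |NJ| = 15.80 ✓; ∠NJL = 50.39° ✓; |JL| = 8.100 ✓; ∠JLG = 76.70° ✓; |LG| = 14.70 ✓; ∠(LG, GR) = 90.00° ✓; |GR| = 12.20 ✓; ∠(GR, RT) = 83.00° ✗; |RT| = 10.50 ✓.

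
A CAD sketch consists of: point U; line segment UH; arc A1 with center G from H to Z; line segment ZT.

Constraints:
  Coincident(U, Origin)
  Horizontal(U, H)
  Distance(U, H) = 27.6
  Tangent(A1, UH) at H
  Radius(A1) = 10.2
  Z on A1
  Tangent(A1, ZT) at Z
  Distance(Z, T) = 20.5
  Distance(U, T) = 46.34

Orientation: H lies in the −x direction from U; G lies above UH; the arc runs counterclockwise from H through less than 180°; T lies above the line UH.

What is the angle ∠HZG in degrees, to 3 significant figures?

24.8°

Checks: ∠(GH, HU) = 90.00° ✓; |GZ| = 10.20 ✓; ∠(GZ, ZT) = 90.00° ✓; |ZT| = 20.50 ✓; |UT| = 46.34 ✓.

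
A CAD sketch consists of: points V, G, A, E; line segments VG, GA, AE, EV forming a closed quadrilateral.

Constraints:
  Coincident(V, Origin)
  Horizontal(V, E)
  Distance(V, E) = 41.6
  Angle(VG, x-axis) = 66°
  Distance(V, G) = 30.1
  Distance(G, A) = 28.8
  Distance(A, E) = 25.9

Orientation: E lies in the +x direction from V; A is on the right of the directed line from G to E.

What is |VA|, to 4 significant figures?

15.76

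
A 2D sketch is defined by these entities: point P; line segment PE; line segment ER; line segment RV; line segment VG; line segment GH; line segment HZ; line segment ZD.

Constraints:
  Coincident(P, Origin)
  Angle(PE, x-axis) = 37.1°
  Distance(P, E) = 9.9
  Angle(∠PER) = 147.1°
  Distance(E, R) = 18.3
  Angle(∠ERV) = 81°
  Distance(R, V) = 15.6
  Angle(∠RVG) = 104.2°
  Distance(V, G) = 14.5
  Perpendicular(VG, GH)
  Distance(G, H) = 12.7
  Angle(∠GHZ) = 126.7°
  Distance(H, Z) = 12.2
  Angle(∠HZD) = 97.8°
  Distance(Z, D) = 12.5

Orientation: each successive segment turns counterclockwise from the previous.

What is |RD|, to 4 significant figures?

4.054

P is at the origin; PE runs at 37.1° with length 9.9, so E = (7.896, 5.972). ∠PER = 147.1° gives ER at 70.00° from the x-axis; with |ER| = 18.3, R = (14.16, 23.17). ∠ERV = 81.0° gives RV at 169.0° from the x-axis; with |RV| = 15.6, V = (-1.158, 26.14). ∠RVG = 104.2° gives VG at -115.2° from the x-axis; with |VG| = 14.5, G = (-7.332, 13.02). VG is perpendicular to GH, so GH runs at -25.20°; with |GH| = 12.7, H = (4.159, 7.617). ∠GHZ = 126.7° gives HZ at 28.10° from the x-axis; with |HZ| = 12.2, Z = (14.92, 13.36). ∠HZD = 97.8° gives ZD at 110.3° from the x-axis; with |ZD| = 12.5, D = (10.58, 25.09). Then |RD| = |D − R| = 4.054.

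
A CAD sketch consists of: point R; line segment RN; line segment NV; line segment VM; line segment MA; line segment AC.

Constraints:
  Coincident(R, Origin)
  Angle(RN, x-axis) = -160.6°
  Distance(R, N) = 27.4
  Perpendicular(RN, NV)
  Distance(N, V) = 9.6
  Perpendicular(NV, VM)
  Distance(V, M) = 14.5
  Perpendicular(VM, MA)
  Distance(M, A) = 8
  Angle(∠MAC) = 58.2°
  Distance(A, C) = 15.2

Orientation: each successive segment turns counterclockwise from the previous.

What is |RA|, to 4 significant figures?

13.00

R is at the origin; RN runs at -160.6° with length 27.4, so N = (-25.84, -9.101). RN is perpendicular to NV, so NV runs at -70.60°; with |NV| = 9.6, V = (-22.66, -18.16). The perpendicularity gives VM at right angles to NV, so VM runs at 19.40°; with |VM| = 14.5, M = (-8.979, -13.34). The perpendicularity gives MA at right angles to VM, so MA runs at 109.4°; with |MA| = 8.0, A = (-11.64, -5.794). Then |RA| = |A − R| = 13.00.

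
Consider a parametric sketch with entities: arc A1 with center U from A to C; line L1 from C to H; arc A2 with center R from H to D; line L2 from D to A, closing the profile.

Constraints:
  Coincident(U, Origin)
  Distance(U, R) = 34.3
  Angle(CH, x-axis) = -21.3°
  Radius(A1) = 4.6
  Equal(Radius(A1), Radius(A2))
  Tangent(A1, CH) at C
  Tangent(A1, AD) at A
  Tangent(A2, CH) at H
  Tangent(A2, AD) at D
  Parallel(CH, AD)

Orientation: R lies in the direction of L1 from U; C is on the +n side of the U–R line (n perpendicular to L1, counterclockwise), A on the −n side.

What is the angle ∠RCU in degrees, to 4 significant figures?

82.36°

The slot axis is L1's direction at -21.3°, so u = (cos -21.3°, sin -21.3°) = (0.9317, -0.3633) and n = (−sin -21.3°, cos -21.3°) = (0.3633, 0.9317). U is at the origin and R lies 34.3 along u from U, so R = 34.3·u = (31.96, -12.46). Tangency of A1 to both parallel lines with radius 4.6 puts C and A at U ± 4.6·n: C = (1.671, 4.286), A = (-1.671, -4.286). Then cos ∠RCU = CR·CU / (|CR||CU|), giving 82.36°.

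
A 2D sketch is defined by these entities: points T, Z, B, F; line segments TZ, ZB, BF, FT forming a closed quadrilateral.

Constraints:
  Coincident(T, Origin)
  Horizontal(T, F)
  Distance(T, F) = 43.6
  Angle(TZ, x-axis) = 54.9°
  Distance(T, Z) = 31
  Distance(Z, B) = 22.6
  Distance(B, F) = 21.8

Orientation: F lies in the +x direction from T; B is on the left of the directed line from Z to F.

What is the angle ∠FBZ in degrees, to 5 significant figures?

109.05°

Checks: |ZB| = 22.60 ✓; |BF| = 21.80 ✓.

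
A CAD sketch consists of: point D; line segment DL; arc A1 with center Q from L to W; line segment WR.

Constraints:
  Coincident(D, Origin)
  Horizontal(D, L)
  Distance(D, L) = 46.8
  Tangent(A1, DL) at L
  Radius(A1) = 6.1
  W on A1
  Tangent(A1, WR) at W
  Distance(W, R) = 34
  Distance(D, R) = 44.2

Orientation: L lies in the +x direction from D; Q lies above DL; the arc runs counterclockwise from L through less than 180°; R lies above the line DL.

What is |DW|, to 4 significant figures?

52.20

Checks: |QL| = 6.100 ✓; |QW| = 6.100 ✓; ∠(QW, WR) = 90.00° ✓; |WR| = 34.00 ✓; |DR| = 44.20 ✓.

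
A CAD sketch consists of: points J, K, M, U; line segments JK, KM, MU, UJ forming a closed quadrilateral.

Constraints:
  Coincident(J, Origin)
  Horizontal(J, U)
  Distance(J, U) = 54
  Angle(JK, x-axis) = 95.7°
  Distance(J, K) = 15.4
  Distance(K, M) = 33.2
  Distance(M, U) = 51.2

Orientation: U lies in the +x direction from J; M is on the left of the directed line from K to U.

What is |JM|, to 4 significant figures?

44.81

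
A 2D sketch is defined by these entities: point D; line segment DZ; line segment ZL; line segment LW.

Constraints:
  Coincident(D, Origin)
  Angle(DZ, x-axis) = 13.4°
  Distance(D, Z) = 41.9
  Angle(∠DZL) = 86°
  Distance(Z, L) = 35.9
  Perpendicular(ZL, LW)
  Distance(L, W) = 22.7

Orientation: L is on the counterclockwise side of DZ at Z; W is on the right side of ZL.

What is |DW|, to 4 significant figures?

72.44

D is at the origin; DZ runs at 13.4° with length 41.9, so Z = 41.9·(cos 13.4°, sin 13.4°) = (40.76, 9.710). ∠DZL = 86.0°, so ZL runs at 13.4° + (180° − 86.0°) = 107.4° from the x-axis; with |ZL| = 35.9, L = Z + 35.9·(cos 107.4°, sin 107.4°) = (30.02, 43.97). ZL ⟂ LW; with |LW| = 22.7 on the right of ZL, W = L + 22.7·(0.9542, 0.2990) = (51.69, 50.76). Then |DW| = |W − D| = 72.44.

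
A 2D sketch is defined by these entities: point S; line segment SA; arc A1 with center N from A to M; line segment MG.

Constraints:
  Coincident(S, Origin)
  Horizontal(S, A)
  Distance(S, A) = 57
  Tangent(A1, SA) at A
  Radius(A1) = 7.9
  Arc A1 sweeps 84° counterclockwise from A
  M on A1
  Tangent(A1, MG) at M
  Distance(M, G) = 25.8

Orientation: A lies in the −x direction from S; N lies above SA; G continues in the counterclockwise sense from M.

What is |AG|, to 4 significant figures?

34.39

S is at the origin; SA is horizontal with |SA| = 57.0 and A on the −x side, so A = (-57.00, 0.000). A1 meets SA tangentially, so NA is at right angles to SA, so N = A + (0, 7.9) = (-57.00, 7.900). On A1, A sits at bearing -90° from N; an 84° counterclockwise sweep puts M at bearing -6°, so M = N + 7.9·(cos -6°, sin -6°) = (-49.14, 7.074). Since A1 is tangent to MG there, NM ⟂ MG, so MG runs along (−sin -6°, cos -6°); with |MG| = 25.8, G = (-46.45, 32.73). Then |AG| = |G − A| = 34.39.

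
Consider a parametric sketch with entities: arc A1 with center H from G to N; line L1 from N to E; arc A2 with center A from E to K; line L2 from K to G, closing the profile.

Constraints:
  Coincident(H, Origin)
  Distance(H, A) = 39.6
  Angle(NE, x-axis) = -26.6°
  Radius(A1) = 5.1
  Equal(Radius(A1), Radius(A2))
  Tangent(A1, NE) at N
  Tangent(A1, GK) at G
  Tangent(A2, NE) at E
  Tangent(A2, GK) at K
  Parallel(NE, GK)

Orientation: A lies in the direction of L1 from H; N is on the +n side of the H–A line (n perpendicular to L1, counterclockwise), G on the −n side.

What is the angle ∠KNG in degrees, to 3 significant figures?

75.6°

The slot axis is L1's direction at -26.6°, so u = (cos -26.6°, sin -26.6°) = (0.894, -0.448) and n = (−sin -26.6°, cos -26.6°) = (0.448, 0.894). H is at the origin and A lies 39.6 along u from H, so A = 39.6·u = (35.4, -17.7). Tangency of A1 to both parallel lines with radius 5.1 puts N and G at H ± 5.1·n: N = (2.28, 4.56), G = (-2.28, -4.56). Equal radii place E and K the same way about A: E = A + 5.1·n = (37.7, -13.2), K = A − 5.1·n = (33.1, -22.3). Then cos ∠KNG = NK·NG / (|NK||NG|), giving 75.6°.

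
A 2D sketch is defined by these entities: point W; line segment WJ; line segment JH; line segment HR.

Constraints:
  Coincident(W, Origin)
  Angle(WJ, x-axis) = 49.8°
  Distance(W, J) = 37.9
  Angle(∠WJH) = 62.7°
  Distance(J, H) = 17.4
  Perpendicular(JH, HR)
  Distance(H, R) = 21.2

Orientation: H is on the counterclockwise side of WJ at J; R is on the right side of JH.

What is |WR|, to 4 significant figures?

54.88

W is at the origin; WJ runs at 49.8° with length 37.9, so J = 37.9·(cos 49.8°, sin 49.8°) = (24.46, 28.95). ∠WJH = 62.7°, so JH runs at 49.8° + (180° − 62.7°) = 167.1° from the x-axis; with |JH| = 17.4, H = J + 17.4·(cos 167.1°, sin 167.1°) = (7.502, 32.83). JH ⟂ HR; with |HR| = 21.2 on the right of JH, R = H + 21.2·(0.2233, 0.9748) = (12.23, 53.50). Then |WR| = |R − W| = 54.88.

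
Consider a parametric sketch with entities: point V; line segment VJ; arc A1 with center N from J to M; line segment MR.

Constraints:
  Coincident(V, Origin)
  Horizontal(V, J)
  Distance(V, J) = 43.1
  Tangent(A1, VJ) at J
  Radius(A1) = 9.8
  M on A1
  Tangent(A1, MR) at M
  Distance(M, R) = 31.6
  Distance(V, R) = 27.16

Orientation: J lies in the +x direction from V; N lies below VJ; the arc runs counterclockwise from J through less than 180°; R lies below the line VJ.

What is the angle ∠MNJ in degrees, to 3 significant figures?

42.2°

Checks: |NJ| = 9.800 ✓; |NM| = 9.800 ✓; ∠(NM, MR) = 90.00° ✓; |MR| = 31.60 ✓; |VR| = 27.16 ✓.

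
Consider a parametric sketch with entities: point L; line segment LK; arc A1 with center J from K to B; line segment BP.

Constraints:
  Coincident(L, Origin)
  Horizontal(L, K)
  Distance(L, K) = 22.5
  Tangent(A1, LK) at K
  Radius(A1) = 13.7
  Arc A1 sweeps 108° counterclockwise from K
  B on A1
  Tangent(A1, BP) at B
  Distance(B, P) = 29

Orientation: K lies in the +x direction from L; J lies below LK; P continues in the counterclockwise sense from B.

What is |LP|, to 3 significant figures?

49.1

L is at the origin; LK is horizontal with |LK| = 22.5 and K on the +x side, so K = (22.5, 0.00). The tangent condition forces JK to be normal to LK, so J = K + (0, -13.7) = (22.5, -13.7). On A1, K sits at bearing 90° from J; a 108° counterclockwise sweep puts B at bearing 198°, so B = J + 13.7·(cos 198°, sin 198°) = (9.47, -17.9). Tangency of A1 to BP means the radius JB is perpendicular to BP, so BP runs along (−sin 198°, cos 198°); with |BP| = 29.0, P = (18.4, -45.5). Then |LP| = |P − L| = 49.1.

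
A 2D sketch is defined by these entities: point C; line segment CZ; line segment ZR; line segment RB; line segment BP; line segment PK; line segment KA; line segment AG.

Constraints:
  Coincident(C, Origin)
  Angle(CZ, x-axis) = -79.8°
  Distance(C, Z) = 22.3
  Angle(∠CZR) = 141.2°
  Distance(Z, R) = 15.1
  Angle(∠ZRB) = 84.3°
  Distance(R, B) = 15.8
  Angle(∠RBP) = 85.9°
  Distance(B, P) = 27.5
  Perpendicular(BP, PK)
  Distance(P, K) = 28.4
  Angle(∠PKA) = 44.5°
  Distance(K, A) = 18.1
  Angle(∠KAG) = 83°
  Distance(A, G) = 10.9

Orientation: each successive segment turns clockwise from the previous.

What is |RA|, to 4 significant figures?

13.69

C is at the origin; CZ runs at -79.8° with length 22.3, so Z = (3.949, -21.95). ∠CZR = 141.2° gives ZR at -118.6° from the x-axis; with |ZR| = 15.1, R = (-3.279, -35.21). ∠ZRB = 84.3° gives RB at 145.7° from the x-axis; with |RB| = 15.8, B = (-16.33, -26.30). ∠RBP = 85.9° gives BP at 51.60° from the x-axis; with |BP| = 27.5, P = (0.7500, -4.750). The perpendicularity gives PK at right angles to BP, so PK runs at -38.40°; with |PK| = 28.4, K = (23.01, -22.39). ∠PKA = 44.5° gives KA at -173.9° from the x-axis; with |KA| = 18.1, A = (5.009, -24.31). Then |RA| = |A − R| = 13.69.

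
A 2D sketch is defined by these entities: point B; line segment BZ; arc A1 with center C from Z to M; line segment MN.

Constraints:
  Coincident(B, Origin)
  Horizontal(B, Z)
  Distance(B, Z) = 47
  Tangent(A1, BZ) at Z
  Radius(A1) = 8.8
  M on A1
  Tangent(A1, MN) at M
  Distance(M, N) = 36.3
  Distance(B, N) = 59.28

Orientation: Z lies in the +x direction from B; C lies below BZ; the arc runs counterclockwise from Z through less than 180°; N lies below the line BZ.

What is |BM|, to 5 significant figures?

39.212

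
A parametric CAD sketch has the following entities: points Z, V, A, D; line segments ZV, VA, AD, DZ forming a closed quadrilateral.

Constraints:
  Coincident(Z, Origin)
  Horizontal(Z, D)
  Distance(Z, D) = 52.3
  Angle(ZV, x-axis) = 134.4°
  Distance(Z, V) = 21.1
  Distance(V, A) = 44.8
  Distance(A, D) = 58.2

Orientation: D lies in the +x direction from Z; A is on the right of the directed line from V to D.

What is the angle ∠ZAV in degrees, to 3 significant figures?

18.7°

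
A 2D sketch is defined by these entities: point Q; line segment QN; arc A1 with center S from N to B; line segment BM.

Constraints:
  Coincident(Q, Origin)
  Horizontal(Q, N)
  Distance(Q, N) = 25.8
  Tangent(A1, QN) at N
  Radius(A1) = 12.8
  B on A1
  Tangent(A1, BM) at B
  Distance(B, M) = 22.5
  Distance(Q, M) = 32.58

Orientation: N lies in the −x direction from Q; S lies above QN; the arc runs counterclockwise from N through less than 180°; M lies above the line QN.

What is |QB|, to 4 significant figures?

16.54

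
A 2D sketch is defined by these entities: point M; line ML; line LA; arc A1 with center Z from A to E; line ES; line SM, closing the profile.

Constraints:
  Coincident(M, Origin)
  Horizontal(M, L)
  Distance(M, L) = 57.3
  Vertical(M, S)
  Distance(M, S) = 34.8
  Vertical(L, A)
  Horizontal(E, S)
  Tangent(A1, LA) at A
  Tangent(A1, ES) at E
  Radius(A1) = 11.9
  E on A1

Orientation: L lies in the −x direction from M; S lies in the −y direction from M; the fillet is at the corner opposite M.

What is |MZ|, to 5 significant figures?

50.849

M is at the origin; M and L share the same y with |ML| = 57.3 and L on the −x side, so L = (-57.300, 0.0000). MS is vertical with |MS| = 34.8 and S on the −y side, so S = (0.0000, -34.800). The virtual corner opposite M is at (-57.300, -34.800). Tangency of A1 to LA means the radius ZA is perpendicular to LA and A1 meets ES tangentially, so ZE is at right angles to ES, with radius 11.9, so the center Z sits 11.9 in from both sides at Z = (-45.400, -22.900). Then |MZ| = |Z − M| = 50.849.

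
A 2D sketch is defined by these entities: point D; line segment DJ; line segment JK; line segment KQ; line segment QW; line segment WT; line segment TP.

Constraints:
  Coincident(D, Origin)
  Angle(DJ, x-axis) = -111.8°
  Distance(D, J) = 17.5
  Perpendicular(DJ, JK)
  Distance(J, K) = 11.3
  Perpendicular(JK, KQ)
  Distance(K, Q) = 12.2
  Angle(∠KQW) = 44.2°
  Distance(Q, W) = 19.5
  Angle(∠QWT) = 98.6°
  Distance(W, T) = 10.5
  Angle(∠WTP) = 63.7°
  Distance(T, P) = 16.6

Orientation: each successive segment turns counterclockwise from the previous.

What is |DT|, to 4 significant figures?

27.94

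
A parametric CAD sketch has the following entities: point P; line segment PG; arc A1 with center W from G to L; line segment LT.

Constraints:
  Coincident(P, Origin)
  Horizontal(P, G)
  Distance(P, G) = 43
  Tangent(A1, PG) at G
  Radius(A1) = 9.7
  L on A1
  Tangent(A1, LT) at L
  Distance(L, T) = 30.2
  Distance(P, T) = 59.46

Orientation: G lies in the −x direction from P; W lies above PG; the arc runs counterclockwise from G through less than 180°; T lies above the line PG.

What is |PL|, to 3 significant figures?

36.0

P is at the origin; PG is horizontal with |PG| = 43.0 and G on the −x side, so G = (-43.0, 0.00). The tangent condition forces WG to be normal to PG, so W = G + (0, 9.7) = (-43.0, 9.70). Since WL ⟂ LT (tangency), |WT| = √(9.7² + 30.2²) = 31.7 regardless of where L sits on A1. So T lies on both circle(P, 59.46) and circle(W, 31.7); the above-PG intersection is T = (-42.7, 41.4). L is the foot of the tangent from T: L = (-33.7, 12.6).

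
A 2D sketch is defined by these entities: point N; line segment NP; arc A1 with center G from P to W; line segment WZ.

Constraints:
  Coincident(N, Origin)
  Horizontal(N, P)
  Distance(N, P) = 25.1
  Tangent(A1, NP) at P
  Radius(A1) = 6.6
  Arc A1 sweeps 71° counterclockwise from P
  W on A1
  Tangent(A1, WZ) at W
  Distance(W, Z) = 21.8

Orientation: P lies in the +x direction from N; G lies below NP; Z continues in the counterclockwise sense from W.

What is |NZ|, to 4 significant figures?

27.69

N is at the origin; N and P share the same y with |NP| = 25.1 and P on the +x side, so P = (25.10, 0.000). Tangency of A1 to NP means the radius GP is perpendicular to NP, so G = P + (0, -6.6) = (25.10, -6.600). On A1, P sits at bearing 90° from G; a 71° counterclockwise sweep puts W at bearing 161°, so W = G + 6.6·(cos 161°, sin 161°) = (18.86, -4.451). The tangent condition forces GW to be normal to WZ, so WZ runs along (−sin 161°, cos 161°); with |WZ| = 21.8, Z = (11.76, -25.06). Then |NZ| = |Z − N| = 27.69.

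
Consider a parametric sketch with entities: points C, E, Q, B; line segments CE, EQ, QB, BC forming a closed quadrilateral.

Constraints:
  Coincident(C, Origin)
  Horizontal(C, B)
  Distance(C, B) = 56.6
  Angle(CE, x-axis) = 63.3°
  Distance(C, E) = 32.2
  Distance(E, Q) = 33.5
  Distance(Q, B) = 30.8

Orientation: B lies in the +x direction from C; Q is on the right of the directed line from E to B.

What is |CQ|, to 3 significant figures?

26.1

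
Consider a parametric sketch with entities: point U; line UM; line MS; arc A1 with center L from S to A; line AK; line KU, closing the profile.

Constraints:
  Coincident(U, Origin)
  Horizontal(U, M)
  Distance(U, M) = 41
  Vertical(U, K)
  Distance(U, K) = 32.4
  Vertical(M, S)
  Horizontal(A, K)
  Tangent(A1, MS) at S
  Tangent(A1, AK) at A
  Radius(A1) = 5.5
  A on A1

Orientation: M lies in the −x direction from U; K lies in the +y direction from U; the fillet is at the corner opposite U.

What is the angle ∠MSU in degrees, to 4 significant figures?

56.73°

The virtual corner opposite U is at (-41.00, 32.40). The tangent condition forces LS to be normal to MS and since A1 is tangent to AK there, LA ⟂ AK, with radius 5.5, so the center L sits 5.5 in from both sides at L = (-35.50, 26.90). That places the tangent points at S = (-41.00, 26.90) on MS and A = (-35.50, 32.40) on AK. Then cos ∠MSU = SM·SU / (|SM||SU|), giving 56.73°.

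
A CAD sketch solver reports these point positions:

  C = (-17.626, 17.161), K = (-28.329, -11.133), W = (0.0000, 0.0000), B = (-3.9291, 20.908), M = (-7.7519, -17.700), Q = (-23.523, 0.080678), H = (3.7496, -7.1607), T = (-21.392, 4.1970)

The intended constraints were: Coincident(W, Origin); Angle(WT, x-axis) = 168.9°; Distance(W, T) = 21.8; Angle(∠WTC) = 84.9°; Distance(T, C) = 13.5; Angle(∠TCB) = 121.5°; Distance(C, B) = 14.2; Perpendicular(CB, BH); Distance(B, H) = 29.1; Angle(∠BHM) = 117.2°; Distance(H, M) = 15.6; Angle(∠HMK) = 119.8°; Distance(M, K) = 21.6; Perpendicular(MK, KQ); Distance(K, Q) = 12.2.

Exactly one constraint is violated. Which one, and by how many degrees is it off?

Perpendicular(MK, KQ) — off by 5.50°.

W = (0.00, 0.00) ✓; WT at 168.9° ✓; |WT| = 21.80 ✓; ∠WTC = 84.90° ✓; |TC| = 13.50 ✓; ∠TCB = 121.5° ✓; |CB| = 14.20 ✓; ∠(CB, BH) = 90.00° ✓; |BH| = 29.10 ✓; ∠BHM = 117.2° ✓; |HM| = 15.60 ✓; ∠HMK = 119.8° ✓; |MK| = 21.60 ✓; ∠(MK, KQ) = 95.50° ✗; |KQ| = 12.20 ✓.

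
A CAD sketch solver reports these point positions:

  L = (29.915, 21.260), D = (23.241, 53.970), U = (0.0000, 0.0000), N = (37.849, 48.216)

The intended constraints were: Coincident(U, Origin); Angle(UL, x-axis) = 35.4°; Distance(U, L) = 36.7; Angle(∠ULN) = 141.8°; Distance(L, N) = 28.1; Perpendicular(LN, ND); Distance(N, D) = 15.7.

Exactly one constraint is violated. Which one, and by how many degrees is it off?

Perpendicular(LN, ND) — off by 5.10°.

U = (0.00, 0.00) ✓; UL at 35.40° ✓; |UL| = 36.70 ✓; ∠ULN = 141.8° ✓; |LN| = 28.10 ✓; ∠(LN, ND) = 84.90° ✗; |ND| = 15.70 ✓.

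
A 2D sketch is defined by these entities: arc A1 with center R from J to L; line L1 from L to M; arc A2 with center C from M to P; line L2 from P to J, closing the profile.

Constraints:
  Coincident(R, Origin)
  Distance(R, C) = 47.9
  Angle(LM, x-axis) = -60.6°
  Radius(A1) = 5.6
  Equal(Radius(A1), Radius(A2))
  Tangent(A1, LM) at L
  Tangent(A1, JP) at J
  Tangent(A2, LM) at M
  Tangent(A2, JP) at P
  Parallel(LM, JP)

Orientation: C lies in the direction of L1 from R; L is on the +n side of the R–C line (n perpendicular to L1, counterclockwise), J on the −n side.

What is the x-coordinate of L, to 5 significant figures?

4.8788

The slot axis is L1's direction at -60.6°, so u = (cos -60.6°, sin -60.6°) = (0.49090, -0.87121) and n = (−sin -60.6°, cos -60.6°) = (0.87121, 0.49090). R is at the origin and C lies 47.9 along u from R, so C = 47.9·u = (23.514, -41.731). Tangency of A1 to both parallel lines with radius 5.6 puts L and J at R ± 5.6·n: L = (4.8788, 2.7491), J = (-4.8788, -2.7491). So L.x = 4.8788.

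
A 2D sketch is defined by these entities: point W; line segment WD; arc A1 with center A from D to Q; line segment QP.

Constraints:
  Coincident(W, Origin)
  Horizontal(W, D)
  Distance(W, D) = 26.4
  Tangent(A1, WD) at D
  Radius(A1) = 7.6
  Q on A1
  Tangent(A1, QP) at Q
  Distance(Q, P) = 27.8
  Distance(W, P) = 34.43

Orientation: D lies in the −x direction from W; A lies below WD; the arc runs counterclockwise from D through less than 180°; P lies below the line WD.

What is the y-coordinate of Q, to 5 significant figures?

-13.065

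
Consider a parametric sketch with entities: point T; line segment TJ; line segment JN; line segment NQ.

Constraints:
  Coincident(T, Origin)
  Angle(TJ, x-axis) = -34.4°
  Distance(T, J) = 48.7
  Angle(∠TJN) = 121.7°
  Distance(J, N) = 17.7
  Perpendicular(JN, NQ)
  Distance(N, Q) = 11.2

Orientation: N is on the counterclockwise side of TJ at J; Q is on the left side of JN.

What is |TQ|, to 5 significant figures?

52.803

∠TJN = 121.7°, so JN runs at -34.4° + (180° − 121.7°) = 23.900° from the x-axis; with |JN| = 17.7, N = J + 17.7·(cos 23.900°, sin 23.900°) = (56.365, -20.343). The perpendicularity gives NQ at right angles to JN; with |NQ| = 11.2 on the left of JN, Q = N + 11.2·(-0.40514, 0.91425) = (51.828, -10.103). Then |TQ| = |Q − T| = 52.803.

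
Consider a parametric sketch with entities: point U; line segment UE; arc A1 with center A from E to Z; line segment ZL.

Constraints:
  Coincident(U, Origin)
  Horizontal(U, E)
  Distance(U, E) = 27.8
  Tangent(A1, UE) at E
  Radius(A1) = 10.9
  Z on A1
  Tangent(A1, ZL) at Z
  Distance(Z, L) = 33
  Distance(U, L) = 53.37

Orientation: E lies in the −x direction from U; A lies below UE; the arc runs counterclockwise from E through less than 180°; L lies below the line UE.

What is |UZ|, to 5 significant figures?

40.750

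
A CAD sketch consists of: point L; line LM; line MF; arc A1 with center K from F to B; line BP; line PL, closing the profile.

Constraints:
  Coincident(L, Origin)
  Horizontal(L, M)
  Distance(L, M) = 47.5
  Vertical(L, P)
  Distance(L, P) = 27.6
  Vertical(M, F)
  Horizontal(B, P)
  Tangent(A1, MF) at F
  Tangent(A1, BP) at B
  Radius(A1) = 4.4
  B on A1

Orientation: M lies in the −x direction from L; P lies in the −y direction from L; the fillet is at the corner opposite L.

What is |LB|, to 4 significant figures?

51.18

L is at the origin; L and M share the same y with |LM| = 47.5 and M on the −x side, so M = (-47.50, 0.000). L and P share the same x with |LP| = 27.6 and P on the −y side, so P = (0.000, -27.60). The virtual corner opposite L is at (-47.50, -27.60). The tangent condition forces KF to be normal to MF and the tangent condition forces KB to be normal to BP, with radius 4.4, so the center K sits 4.4 in from both sides at K = (-43.10, -23.20). That places the tangent points at F = (-47.50, -23.20) on MF and B = (-43.10, -27.60) on BP. Then |LB| = |B − L| = 51.18.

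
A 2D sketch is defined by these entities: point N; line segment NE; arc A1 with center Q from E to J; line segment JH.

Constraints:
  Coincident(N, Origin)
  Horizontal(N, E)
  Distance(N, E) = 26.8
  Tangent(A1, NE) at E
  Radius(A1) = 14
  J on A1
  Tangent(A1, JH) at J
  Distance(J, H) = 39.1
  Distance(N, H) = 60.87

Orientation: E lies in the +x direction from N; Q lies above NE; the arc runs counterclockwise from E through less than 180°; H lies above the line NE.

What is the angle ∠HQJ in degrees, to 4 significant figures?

70.30°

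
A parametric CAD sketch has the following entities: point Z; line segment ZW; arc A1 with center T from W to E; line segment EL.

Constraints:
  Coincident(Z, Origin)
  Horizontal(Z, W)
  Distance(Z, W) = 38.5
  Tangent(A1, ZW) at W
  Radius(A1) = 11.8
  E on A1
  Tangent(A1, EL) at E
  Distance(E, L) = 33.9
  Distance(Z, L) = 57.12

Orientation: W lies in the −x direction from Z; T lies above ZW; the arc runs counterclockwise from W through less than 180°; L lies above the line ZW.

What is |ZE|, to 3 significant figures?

30.1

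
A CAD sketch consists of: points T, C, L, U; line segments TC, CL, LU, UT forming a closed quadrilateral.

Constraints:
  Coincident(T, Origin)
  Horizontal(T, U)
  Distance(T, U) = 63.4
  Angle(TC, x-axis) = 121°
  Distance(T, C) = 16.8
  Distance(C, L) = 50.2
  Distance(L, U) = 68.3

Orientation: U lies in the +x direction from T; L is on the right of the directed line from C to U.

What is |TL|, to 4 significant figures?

34.38

T is at the origin; TU is horizontal with |TU| = 63.4 and U in +x, so U = (63.4, 0). TC runs at 121.0° with |TC| = 16.8, so C = (-8.653, 14.40). L is determined by |CL| = 50.2 and |LU| = 68.3 together: it lies at the intersection of circle(C, 50.2) and circle(U, 68.3). With |CU| = 73.48, the foot of the radical line on CU is 22.14 from C and the perpendicular offset is √(50.2² − 22.14²) = 45.05. Taking the right-of-CU solution: L = (4.232, -34.12).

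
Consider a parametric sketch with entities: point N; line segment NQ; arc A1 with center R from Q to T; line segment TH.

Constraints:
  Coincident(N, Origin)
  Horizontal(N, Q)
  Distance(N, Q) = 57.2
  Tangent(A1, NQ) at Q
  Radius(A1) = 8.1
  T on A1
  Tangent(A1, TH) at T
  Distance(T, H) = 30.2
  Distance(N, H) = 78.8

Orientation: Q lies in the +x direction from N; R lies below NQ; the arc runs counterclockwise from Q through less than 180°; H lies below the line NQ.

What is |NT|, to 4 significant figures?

52.54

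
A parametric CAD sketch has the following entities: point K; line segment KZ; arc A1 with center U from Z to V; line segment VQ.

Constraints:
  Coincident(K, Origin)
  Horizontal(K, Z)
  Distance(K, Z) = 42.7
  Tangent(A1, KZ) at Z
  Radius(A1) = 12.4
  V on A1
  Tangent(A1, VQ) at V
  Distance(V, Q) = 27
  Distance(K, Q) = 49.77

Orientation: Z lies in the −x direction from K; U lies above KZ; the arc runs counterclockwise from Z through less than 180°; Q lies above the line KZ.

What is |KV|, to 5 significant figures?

32.751

Checks: |UV| = 12.40 ✓; ∠(UV, VQ) = 90.00° ✓; |VQ| = 27.00 ✓; |KQ| = 49.77 ✓.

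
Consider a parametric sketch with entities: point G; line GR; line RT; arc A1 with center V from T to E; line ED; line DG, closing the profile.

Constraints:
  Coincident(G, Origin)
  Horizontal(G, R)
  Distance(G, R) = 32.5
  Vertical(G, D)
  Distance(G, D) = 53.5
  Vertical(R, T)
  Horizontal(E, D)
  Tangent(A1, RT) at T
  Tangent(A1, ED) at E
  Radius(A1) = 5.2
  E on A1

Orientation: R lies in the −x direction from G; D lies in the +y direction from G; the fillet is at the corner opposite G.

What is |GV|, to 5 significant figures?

55.481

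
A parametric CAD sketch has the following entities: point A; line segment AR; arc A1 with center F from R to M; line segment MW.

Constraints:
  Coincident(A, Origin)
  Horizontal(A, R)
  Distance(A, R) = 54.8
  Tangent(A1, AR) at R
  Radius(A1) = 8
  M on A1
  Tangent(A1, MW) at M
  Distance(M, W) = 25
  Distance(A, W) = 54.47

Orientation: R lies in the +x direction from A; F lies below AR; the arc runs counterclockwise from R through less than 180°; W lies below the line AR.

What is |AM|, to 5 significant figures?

47.387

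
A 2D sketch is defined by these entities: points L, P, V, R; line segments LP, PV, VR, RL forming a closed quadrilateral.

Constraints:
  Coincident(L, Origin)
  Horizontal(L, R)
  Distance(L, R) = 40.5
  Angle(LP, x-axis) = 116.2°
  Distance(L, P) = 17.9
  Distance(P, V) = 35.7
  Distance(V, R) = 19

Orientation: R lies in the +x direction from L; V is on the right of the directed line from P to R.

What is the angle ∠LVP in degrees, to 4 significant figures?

24.03°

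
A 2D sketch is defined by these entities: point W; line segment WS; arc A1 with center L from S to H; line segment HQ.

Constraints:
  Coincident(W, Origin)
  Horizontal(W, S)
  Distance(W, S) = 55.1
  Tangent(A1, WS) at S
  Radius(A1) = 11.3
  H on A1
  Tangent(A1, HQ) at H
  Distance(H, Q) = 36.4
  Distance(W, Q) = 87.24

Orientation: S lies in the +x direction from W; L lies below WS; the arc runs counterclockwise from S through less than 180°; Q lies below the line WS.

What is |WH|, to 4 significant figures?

51.82

Checks: W.y = 0.00, S.y = 0.00 ✓; |LH| = 11.30 ✓; ∠(LH, HQ) = 90.00° ✓; |HQ| = 36.40 ✓; |WQ| = 87.24 ✓.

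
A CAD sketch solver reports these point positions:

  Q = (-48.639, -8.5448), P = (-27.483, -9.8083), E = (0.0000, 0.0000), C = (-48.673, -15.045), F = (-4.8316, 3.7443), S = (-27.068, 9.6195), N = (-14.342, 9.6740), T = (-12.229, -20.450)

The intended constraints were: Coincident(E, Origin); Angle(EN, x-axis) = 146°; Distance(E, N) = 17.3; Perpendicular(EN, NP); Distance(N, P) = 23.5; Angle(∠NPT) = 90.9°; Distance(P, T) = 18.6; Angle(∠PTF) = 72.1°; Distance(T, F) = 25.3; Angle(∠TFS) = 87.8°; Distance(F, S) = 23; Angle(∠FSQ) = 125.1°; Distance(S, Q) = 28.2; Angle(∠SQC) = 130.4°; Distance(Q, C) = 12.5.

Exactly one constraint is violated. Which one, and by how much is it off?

Distance(Q, C) = 12.5 — off by 6.00.

E = (0.00, 0.00) ✓; EN at 146.0° ✓; |EN| = 17.30 ✓; ∠(EN, NP) = 90.00° ✓; |NP| = 23.50 ✓; ∠NPT = 90.90° ✓; |PT| = 18.60 ✓; ∠PTF = 72.10° ✓; |TF| = 25.30 ✓; ∠TFS = 87.80° ✓; |FS| = 23.00 ✓; ∠FSQ = 125.1° ✓; |SQ| = 28.20 ✓; ∠SQC = 130.4° ✓; |QC| = 6.500 ✗.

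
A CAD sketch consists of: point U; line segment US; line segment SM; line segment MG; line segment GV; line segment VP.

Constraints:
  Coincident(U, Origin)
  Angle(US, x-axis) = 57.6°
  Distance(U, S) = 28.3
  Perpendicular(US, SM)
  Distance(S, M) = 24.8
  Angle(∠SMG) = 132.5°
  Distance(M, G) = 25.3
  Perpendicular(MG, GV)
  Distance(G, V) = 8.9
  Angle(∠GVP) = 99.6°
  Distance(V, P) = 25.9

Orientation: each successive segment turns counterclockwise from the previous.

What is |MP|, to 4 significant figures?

13.22

U is at the origin; US runs at 57.6° with length 28.3, so S = (15.16, 23.89). The perpendicularity gives SM at right angles to US, so SM runs at 147.6°; with |SM| = 24.8, M = (-5.775, 37.18). ∠SMG = 132.5° gives MG at -164.9° from the x-axis; with |MG| = 25.3, G = (-30.20, 30.59). MG ⟂ GV, so GV runs at -74.90°; with |GV| = 8.9, V = (-27.88, 22.00). ∠GVP = 99.6° gives VP at 5.500° from the x-axis; with |VP| = 25.9, P = (-2.103, 24.48). Then |MP| = |P − M| = 13.22.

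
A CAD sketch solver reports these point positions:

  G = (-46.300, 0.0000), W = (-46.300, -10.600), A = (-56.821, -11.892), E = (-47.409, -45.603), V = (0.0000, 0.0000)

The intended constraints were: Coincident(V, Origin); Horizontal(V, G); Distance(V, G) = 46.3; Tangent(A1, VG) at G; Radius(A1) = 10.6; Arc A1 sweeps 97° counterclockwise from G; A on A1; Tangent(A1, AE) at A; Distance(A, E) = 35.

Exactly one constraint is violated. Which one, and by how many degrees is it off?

Tangent(A1, AE) at A — off by 8.60°.

V = (0.00, 0.00) ✓; V.y = 0.00, G.y = 0.00 ✓; |VG| = 46.30 ✓; ∠(WG, GV) = 90.00° ✓; |WG| = 10.60 ✓; bearing(W→A) − bearing(W→G) = 97.00° ✓; |WA| = 10.60 ✓; ∠(WA, AE) = 81.40° ✗; |AE| = 35.00 ✓.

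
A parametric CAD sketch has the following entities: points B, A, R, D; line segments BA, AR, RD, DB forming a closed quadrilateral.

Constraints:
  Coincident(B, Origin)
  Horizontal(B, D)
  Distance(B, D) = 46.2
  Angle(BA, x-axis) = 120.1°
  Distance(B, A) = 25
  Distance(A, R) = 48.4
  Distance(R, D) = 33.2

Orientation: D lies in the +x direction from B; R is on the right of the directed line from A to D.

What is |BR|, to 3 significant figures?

23.9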